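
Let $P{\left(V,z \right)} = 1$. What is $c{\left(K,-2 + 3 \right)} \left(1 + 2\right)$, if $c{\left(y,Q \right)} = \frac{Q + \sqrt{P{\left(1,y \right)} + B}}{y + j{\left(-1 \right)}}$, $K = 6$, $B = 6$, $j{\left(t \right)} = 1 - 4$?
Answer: $1 + \sqrt{7} \approx 3.6458$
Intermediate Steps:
$j{\left(t \right)} = -3$
$c{\left(y,Q \right)} = \frac{Q + \sqrt{7}}{-3 + y}$ ($c{\left(y,Q \right)} = \frac{Q + \sqrt{1 + 6}}{y - 3} = \frac{Q + \sqrt{7}}{-3 + y}$)
$c{\left(K,-2 + 3 \right)} \left(1 + 2\right) = \frac{\left(-2 + 3\right) + \sqrt{7}}{-3 + 6} \left(1 + 2\right) = \frac{1 + \sqrt{7}}{3} \cdot 3 = \left(\frac{1}{3} + \frac{\sqrt{7}}{3}\right) 3 = 1 + \sqrt{7}$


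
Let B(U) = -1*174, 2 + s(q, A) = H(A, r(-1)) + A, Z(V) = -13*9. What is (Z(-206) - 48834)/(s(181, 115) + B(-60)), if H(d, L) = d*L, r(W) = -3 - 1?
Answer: 48951/521 ≈ 93.956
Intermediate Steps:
Z(V) = -117
r(W) = -4
H(d, L) = L*d
s(q, A) = -2 - 3*A (s(q, A) = -2 + (-4*A + A) = -2 - 3*A)
B(U) = -174
(Z(-206) - 48834)/(s(181, 115) + B(-60)) = (-117 - 48834)/((-2 - 3*115) - 174) = -48951/((-2 - 345) - 174) = -48951/(-347 - 174) = -48951/(-521) = -48951*(-1/521) = 48951/521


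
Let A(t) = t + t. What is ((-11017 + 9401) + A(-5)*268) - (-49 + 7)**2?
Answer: -6060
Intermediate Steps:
A(t) = 2*t
((-11017 + 9401) + A(-5)*268) - (-49 + 7)**2 = ((-11017 + 9401) + (2*(-5))*268) - (-49 + 7)**2 = (-1616 - 10*268) - 1*(-42)**2 = (-1616 - 2680) - 1*1764 = -4296 - 1764 = -6060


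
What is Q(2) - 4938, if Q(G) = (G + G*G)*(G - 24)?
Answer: -5070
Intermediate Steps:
Q(G) = (-24 + G)*(G + G²) (Q(G) = (G + G²)*(-24 + G) = (-24 + G)*(G + G²))
Q(2) - 4938 = 2*(-24 + 2² - 23*2) - 4938 = 2*(-24 + 4 - 46) - 4938 = 2*(-66) - 4938 = -132 - 4938 = -5070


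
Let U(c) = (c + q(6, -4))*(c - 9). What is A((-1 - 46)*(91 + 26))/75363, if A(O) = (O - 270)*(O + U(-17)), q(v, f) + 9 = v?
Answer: 9574617/25121 ≈ 381.14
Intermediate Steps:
q(v, f) = -9 + v
U(c) = (-9 + c)*(-3 + c) (U(c) = (c + (-9 + 6))*(c - 9) = (c - 3)*(-9 + c) = (-3 + c)*(-9 + c) = (-9 + c)*(-3 + c))
A(O) = (-270 + O)*(520 + O) (A(O) = (O - 270)*(O + (27 + (-17)**2 - 12*(-17))) = (-270 + O)*(O + (27 + 289 + 204)) = (-270 + O)*(O + 520) = (-270 + O)*(520 + O))
A((-1 - 46)*(91 + 26))/75363 = (-140400 + ((-1 - 46)*(91 + 26))**2 + 250*((-1 - 46)*(91 + 26)))/75363 = (-140400 + (-47*117)**2 + 250*(-47*117))*(1/75363) = (-140400 + (-5499)**2 + 250*(-5499))*(1/75363) = (-140400 + 30239001 - 1374750)*(1/75363) = 28723851*(1/75363) = 9574617/25121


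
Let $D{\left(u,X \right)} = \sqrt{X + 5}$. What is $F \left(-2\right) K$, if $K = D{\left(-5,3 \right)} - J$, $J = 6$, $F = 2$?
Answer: $24 - 8 \sqrt{2} \approx 12.686$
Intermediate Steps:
$D{\left(u,X \right)} = \sqrt{5 + X}$
$K = -6 + 2 \sqrt{2}$ ($K = \sqrt{5 + 3} - 6 = \sqrt{8} - 6 = 2 \sqrt{2} - 6 = -6 + 2 \sqrt{2} \approx -3.1716$)
$F \left(-2\right) K = 2 \left(-2\right) \left(-6 + 2 \sqrt{2}\right) = - 4 \left(-6 + 2 \sqrt{2}\right) = 24 - 8 \sqrt{2}$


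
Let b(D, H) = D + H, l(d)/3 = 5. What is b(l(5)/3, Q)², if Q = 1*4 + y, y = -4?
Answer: 25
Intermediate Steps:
l(d) = 15 (l(d) = 3*5 = 15)
Q = 0 (Q = 1*4 - 4 = 4 - 4 = 0)
b(l(5)/3, Q)² = (15/3 + 0)² = (15*(⅓) + 0)² = (5 + 0)² = 5² = 25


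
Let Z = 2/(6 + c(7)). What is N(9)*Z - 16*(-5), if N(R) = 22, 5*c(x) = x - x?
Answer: 262/3 ≈ 87.333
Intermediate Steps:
c(x) = 0 (c(x) = (x - x)/5 = (⅕)*0 = 0)
Z = ⅓ (Z = 2/(6 + 0) = 2/6 = (⅙)*2 = ⅓ ≈ 0.33333)
N(9)*Z - 16*(-5) = 22*(⅓) - 16*(-5) = 22/3 + 80 = 262/3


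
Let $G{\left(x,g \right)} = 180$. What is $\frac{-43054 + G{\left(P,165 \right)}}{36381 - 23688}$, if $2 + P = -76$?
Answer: $- \frac{42874}{12693} \approx -3.3778$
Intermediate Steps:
$P = -78$ ($P = -2 - 76 = -78$)
$\frac{-43054 + G{\left(P,165 \right)}}{36381 - 23688} = \frac{-43054 + 180}{36381 - 23688} = - \frac{42874}{12693}$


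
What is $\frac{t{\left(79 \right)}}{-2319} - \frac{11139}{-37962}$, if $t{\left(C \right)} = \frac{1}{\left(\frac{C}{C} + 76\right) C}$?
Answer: $\frac{17459112149}{59501119986} \approx 0.29343$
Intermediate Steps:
$t{\left(C \right)} = \frac{1}{77 C}$ ($t{\left(C \right)} = \frac{1}{\left(1 + 76\right) C} = \frac{1}{77 C}$)
$\frac{t{\left(79 \right)}}{-2319} - \frac{11139}{-37962} = \frac{\frac{1}{77} \cdot \frac{1}{79}}{-2319} - \frac{11139}{-37962} = \frac{1}{77} \cdot \frac{1}{79} \left(- \frac{1}{2319}\right) - - \frac{3713}{12654} = \frac{1}{6083} \left(- \frac{1}{2319}\right) + \frac{3713}{12654} = - \frac{1}{14106477} + \frac{3713}{12654} = \frac{17459112149}{59501119986}$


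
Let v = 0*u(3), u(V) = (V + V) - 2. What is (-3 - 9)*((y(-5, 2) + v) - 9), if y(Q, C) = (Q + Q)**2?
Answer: -1092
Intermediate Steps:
u(V) = -2 + 2*V (u(V) = 2*V - 2 = -2 + 2*V)
v = 0 (v = 0*(-2 + 2*3) = 0*(-2 + 6) = 0*4 = 0)
y(Q, C) = 4*Q**2 (y(Q, C) = (2*Q)**2 = 4*Q**2)
(-3 - 9)*((y(-5, 2) + v) - 9) = (-3 - 9)*((4*(-5)**2 + 0) - 9) = -12*((4*25 + 0) - 9) = -12*((100 + 0) - 9) = -12*(100 - 9) = -12*91 = -1092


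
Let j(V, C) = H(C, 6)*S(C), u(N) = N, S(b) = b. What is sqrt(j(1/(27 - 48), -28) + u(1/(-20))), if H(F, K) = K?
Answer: I*sqrt(16805)/10 ≈ 12.963*I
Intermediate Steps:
j(V, C) = 6*C
sqrt(j(1/(27 - 48), -28) + u(1/(-20))) = sqrt(6*(-28) + 1/(-20)) = sqrt(-168 - 1/20) = sqrt(-3361/20) = I*sqrt(16805)/10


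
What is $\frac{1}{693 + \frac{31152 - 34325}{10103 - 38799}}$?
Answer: $\frac{28696}{19889501} \approx 0.0014428$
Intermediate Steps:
$\frac{1}{693 + \frac{31152 - 34325}{10103 - 38799}} = \frac{1}{693 - \frac{3173}{-28696}} = \frac{1}{693 - - \frac{3173}{28696}} = \frac{1}{693 + \frac{3173}{28696}} = \frac{1}{\frac{19889501}{28696}} = \frac{28696}{19889501}$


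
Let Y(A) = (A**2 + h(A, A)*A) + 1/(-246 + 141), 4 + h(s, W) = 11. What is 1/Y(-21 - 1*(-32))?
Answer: 105/20789 ≈ 0.0050507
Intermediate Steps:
h(s, W) = 7 (h(s, W) = -4 + 11 = 7)
Y(A) = -1/105 + A**2 + 7*A (Y(A) = (A**2 + 7*A) + 1/(-246 + 141) = (A**2 + 7*A) + 1/(-105) = (A**2 + 7*A) - 1/105 = -1/105 + A**2 + 7*A)
1/Y(-21 - 1*(-32)) = 1/(-1/105 + (-21 - 1*(-32))**2 + 7*(-21 - 1*(-32))) = 1/(-1/105 + (-21 + 32)**2 + 7*(-21 + 32)) = 1/(-1/105 + 11**2 + 7*11) = 1/(-1/105 + 121 + 77) = 1/(20789/105) = 105/20789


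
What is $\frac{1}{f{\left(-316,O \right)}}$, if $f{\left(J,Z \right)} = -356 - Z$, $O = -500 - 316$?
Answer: $\frac{1}{460} \approx 0.0021739$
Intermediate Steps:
$O = -816$
$\frac{1}{f{\left(-316,O \right)}} = \frac{1}{-356 - -816} = \frac{1}{-356 + 816} = \frac{1}{460}$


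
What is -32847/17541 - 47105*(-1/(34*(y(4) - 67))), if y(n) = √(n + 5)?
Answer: -299247959/12723072 ≈ -23.520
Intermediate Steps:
y(n) = √(5 + n)
-32847/17541 - 47105*(-1/(34*(y(4) - 67))) = -32847/17541 - 47105*(-1/(34*(√(5 + 4) - 67))) = -32847*1/17541 - 47105*(-1/(34*(√9 - 67))) = -10949/5847 - 47105*(-1/(34*(3 - 67))) = -10949/5847 - 47105/((-34*(-64))) = -10949/5847 - 47105/2176 = -299247959/12723072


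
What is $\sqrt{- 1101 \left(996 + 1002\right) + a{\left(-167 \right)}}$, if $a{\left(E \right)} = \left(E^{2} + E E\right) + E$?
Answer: $3 i \sqrt{238243} \approx 1464.3 i$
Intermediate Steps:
$a{\left(E \right)} = E + 2 E^{2}$ ($a{\left(E \right)} = \left(E^{2} + E^{2}\right) + E = 2 E^{2} + E = E + 2 E^{2}$)
$\sqrt{- 1101 \left(996 + 1002\right) + a{\left(-167 \right)}} = \sqrt{- 1101 \left(996 + 1002\right) - 167 \left(1 + 2 \left(-167\right)\right)} = \sqrt{\left(-1101\right) 1998 - 167 \left(1 - 334\right)} = \sqrt{-2199798 - -55611} = \sqrt{-2199798 + 55611} = \sqrt{-2144187} = 3 i \sqrt{238243}$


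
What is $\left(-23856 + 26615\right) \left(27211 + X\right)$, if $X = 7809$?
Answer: $96620180$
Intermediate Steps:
$\left(-23856 + 26615\right) \left(27211 + X\right) = \left(-23856 + 26615\right) \left(27211 + 7809\right) = 2759 \cdot 35020 = 96620180$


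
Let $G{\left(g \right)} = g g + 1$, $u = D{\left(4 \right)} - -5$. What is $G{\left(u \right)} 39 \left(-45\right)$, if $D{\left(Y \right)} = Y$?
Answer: $-143910$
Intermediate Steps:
$u = 9$ ($u = 4 - -5 = 4 + 5 = 9$)
$G{\left(g \right)} = 1 + g^{2}$ ($G{\left(g \right)} = g^{2} + 1 = 1 + g^{2}$)
$G{\left(u \right)} 39 \left(-45\right) = \left(1 + 9^{2}\right) 39 \left(-45\right) = \left(1 + 81\right) 39 \left(-45\right) = 82 \cdot 39 \left(-45\right) = 3198 \left(-45\right) = -143910$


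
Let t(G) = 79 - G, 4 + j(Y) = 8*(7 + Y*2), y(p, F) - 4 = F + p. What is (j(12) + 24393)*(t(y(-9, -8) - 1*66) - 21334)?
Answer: -521713112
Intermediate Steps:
y(p, F) = 4 + F + p (y(p, F) = 4 + (F + p) = 4 + F + p)
j(Y) = 52 + 16*Y (j(Y) = -4 + 8*(7 + Y*2) = -4 + 8*(7 + 2*Y) = -4 + (56 + 16*Y) = 52 + 16*Y)
(j(12) + 24393)*(t(y(-9, -8) - 1*66) - 21334) = ((52 + 16*12) + 24393)*((79 - ((4 - 8 - 9) - 1*66)) - 21334) = ((52 + 192) + 24393)*((79 - (-13 - 66)) - 21334) = (244 + 24393)*((79 - 1*(-79)) - 21334) = 24637*((79 + 79) - 21334) = 24637*(158 - 21334) = 24637*(-21176) = -521713112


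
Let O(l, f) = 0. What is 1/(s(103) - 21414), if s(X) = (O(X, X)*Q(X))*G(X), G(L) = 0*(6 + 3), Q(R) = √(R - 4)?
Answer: -1/21414 ≈ -4.6698e-5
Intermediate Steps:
Q(R) = √(-4 + R)
G(L) = 0 (G(L) = 0*9 = 0)
s(X) = 0 (s(X) = (0*√(-4 + X))*0 = 0*0 = 0)
1/(s(103) - 21414) = 1/(0 - 21414) = 1/(-21414) = -1/21414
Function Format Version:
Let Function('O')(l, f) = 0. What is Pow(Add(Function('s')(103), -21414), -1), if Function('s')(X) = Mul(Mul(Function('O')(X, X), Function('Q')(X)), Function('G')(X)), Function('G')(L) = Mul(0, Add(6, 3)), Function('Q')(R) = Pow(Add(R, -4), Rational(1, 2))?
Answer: Rational(-1, 21414) ≈ -4.6698e-5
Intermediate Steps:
Function('Q')(R) = Pow(Add(-4, R), Rational(1, 2))
Function('G')(L) = 0 (Function('G')(L) = Mul(0, 9) = 0)
Function('s')(X) = 0 (Function('s')(X) = Mul(Mul(0, Pow(Add(-4, X), Rational(1, 2))), 0) = Mul(0, 0) = 0)
Pow(Add(Function('s')(103), -21414), -1) = Pow(Add(0, -21414), -1) = Pow(-21414, -1) = Rational(-1, 21414)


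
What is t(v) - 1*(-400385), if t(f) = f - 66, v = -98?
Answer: 400221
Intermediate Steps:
t(f) = -66 + f
t(v) - 1*(-400385) = (-66 - 98) - 1*(-400385) = -164 + 400385 = 400221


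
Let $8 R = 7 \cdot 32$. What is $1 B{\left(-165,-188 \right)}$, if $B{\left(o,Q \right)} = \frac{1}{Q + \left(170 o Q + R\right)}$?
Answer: $\frac{1}{5273240} \approx 1.8964 \cdot 10^{-7}$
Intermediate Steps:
$R = 28$ ($R = \frac{7 \cdot 32}{8} = \frac{1}{8} \cdot 224 = 28$)
$B{\left(o,Q \right)} = \frac{1}{28 + Q + 170 Q o}$ ($B{\left(o,Q \right)} = \frac{1}{Q + \left(170 o Q + 28\right)} = \frac{1}{Q + \left(170 Q o + 28\right)} = \frac{1}{Q + \left(28 + 170 Q o\right)} = \frac{1}{28 + Q + 170 Q o}$)
$1 B{\left(-165,-188 \right)} = 1 \frac{1}{28 - 188 + 170 \left(-188\right) \left(-165\right)} = 1 \frac{1}{28 - 188 + 5273400} = 1 \cdot \frac{1}{5273240} = \frac{1}{5273240}$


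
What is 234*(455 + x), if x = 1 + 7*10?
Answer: 123084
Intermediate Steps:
x = 71 (x = 1 + 70 = 71)
234*(455 + x) = 234*(455 + 71) = 234*526 = 123084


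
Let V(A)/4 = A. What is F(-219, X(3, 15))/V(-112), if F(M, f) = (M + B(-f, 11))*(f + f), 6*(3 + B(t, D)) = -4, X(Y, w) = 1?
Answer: 167/168 ≈ 0.99405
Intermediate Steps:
B(t, D) = -11/3 (B(t, D) = -3 + (⅙)*(-4) = -3 - ⅔ = -11/3)
F(M, f) = 2*f*(-11/3 + M) (F(M, f) = (M - 11/3)*(f + f) = (-11/3 + M)*(2*f) = 2*f*(-11/3 + M))
V(A) = 4*A
F(-219, X(3, 15))/V(-112) = ((⅔)*1*(-11 + 3*(-219)))/((4*(-112))) = ((⅔)*1*(-11 - 657))/(-448) = ((⅔)*1*(-668))*(-1/448) = -1336/3*(-1/448) = 167/168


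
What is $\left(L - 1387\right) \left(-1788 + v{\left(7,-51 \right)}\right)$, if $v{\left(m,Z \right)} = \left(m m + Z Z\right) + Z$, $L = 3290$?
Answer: $1543333$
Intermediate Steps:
$v{\left(m,Z \right)} = Z + Z^{2} + m^{2}$ ($v{\left(m,Z \right)} = \left(m^{2} + Z^{2}\right) + Z = \left(Z^{2} + m^{2}\right) + Z = Z + Z^{2} + m^{2}$)
$\left(L - 1387\right) \left(-1788 + v{\left(7,-51 \right)}\right) = \left(3290 - 1387\right) \left(-1788 + \left(-51 + \left(-51\right)^{2} + 7^{2}\right)\right) = 1903 \left(-1788 + \left(-51 + 2601 + 49\right)\right) = 1903 \left(-1788 + 2599\right) = 1903 \cdot 811 = 1543333$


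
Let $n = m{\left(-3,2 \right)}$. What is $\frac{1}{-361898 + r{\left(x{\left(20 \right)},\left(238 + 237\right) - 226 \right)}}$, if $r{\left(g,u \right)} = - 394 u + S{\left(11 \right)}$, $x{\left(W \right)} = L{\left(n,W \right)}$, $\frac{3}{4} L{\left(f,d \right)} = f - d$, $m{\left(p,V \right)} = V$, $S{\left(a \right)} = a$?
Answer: $- \frac{1}{459993} \approx -2.1739 \cdot 10^{-6}$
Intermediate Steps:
$n = 2$
$L{\left(f,d \right)} = - \frac{4 d}{3} + \frac{4 f}{3}$ ($L{\left(f,d \right)} = \frac{4 \left(f - d\right)}{3} = - \frac{4 d}{3} + \frac{4 f}{3}$)
$x{\left(W \right)} = \frac{8}{3} - \frac{4 W}{3}$ ($x{\left(W \right)} = - \frac{4 W}{3} + \frac{4}{3} \cdot 2 = - \frac{4 W}{3} + \frac{8}{3} = \frac{8}{3} - \frac{4 W}{3}$)
$r{\left(g,u \right)} = 11 - 394 u$ ($r{\left(g,u \right)} = - 394 u + 11 = 11 - 394 u$)
$\frac{1}{-361898 + r{\left(x{\left(20 \right)},\left(238 + 237\right) - 226 \right)}} = \frac{1}{-361898 + \left(11 - 394 \left(\left(238 + 237\right) - 226\right)\right)} = \frac{1}{-361898 + \left(11 - 394 \left(475 - 226\right)\right)} = \frac{1}{-361898 + \left(11 - 98106\right)} = \frac{1}{-361898 - 98095} = \frac{1}{-459993} = - \frac{1}{459993}$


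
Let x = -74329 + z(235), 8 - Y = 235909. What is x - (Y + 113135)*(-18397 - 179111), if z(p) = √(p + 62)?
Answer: -24247341457 + 3*√33 ≈ -2.4247e+10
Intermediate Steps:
Y = -235901 (Y = 8 - 1*235909 = 8 - 235909 = -235901)
z(p) = √(62 + p)
x = -74329 + 3*√33 (x = -74329 + √(62 + 235) = -74329 + √297 = -74329 + 3*√33 ≈ -74312.)
x - (Y + 113135)*(-18397 - 179111) = (-74329 + 3*√33) - (-235901 + 113135)*(-18397 - 179111) = (-74329 + 3*√33) - (-122766)*(-197508) = (-74329 + 3*√33) - 1*24247267128 = (-74329 + 3*√33) - 24247267128 = -24247341457 + 3*√33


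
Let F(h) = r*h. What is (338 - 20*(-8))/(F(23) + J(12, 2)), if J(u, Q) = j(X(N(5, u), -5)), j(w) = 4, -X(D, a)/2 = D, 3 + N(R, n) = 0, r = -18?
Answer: -249/205 ≈ -1.2146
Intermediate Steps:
N(R, n) = -3 (N(R, n) = -3 + 0 = -3)
X(D, a) = -2*D
J(u, Q) = 4
F(h) = -18*h
(338 - 20*(-8))/(F(23) + J(12, 2)) = (338 - 20*(-8))/(-18*23 + 4) = (338 + 160)/(-414 + 4) = 498/(-410) = 498*(-1/410) = -249/205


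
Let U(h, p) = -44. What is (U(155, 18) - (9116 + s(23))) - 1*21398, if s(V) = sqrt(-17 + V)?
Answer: -30558 - sqrt(6) ≈ -30560.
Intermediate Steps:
(U(155, 18) - (9116 + s(23))) - 1*21398 = (-44 - (9116 + sqrt(-17 + 23))) - 1*21398 = (-44 - (9116 + sqrt(6))) - 21398 = (-44 + (-9116 - sqrt(6))) - 21398 = (-9160 - sqrt(6)) - 21398 = -30558 - sqrt(6)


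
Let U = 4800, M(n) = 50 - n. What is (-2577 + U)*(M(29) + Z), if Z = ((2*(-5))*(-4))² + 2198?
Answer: 8489637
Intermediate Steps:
Z = 3798 (Z = (-10*(-4))² + 2198 = 40² + 2198 = 1600 + 2198 = 3798)
(-2577 + U)*(M(29) + Z) = (-2577 + 4800)*((50 - 1*29) + 3798) = 2223*((50 - 29) + 3798) = 2223*(21 + 3798) = 2223*3819 = 8489637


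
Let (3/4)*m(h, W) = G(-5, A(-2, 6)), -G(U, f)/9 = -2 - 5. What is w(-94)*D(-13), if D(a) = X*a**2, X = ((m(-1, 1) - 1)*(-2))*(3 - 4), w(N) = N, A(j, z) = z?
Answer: -2637076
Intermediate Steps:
G(U, f) = 63 (G(U, f) = -9*(-2 - 5) = -9*(-7) = 63)
m(h, W) = 84 (m(h, W) = (4/3)*63 = 84)
X = 166 (X = ((84 - 1)*(-2))*(3 - 4) = (83*(-2))*(-1) = -166*(-1) = 166)
D(a) = 166*a**2
w(-94)*D(-13) = -15604*(-13)**2 = -15604*169 = -94*28054 = -2637076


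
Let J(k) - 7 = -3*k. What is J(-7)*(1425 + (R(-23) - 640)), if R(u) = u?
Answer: 21336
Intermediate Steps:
J(k) = 7 - 3*k
J(-7)*(1425 + (R(-23) - 640)) = (7 - 3*(-7))*(1425 + (-23 - 640)) = (7 + 21)*(1425 - 663) = 28*762 = 21336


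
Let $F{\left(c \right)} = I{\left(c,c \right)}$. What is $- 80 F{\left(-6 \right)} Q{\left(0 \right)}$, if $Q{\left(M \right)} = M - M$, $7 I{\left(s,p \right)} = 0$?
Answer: $0$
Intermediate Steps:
$I{\left(s,p \right)} = 0$ ($I{\left(s,p \right)} = \frac{1}{7} \cdot 0 = 0$)
$Q{\left(M \right)} = 0$
$F{\left(c \right)} = 0$
$- 80 F{\left(-6 \right)} Q{\left(0 \right)} = \left(-80\right) 0 \cdot 0 = 0 \cdot 0 = 0$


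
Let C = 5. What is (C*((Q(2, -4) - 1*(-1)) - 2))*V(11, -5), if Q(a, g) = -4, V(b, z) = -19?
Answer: 475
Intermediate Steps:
(C*((Q(2, -4) - 1*(-1)) - 2))*V(11, -5) = (5*((-4 - 1*(-1)) - 2))*(-19) = (5*((-4 + 1) - 2))*(-19) = (5*(-3 - 2))*(-19) = (5*(-5))*(-19) = -25*(-19) = 475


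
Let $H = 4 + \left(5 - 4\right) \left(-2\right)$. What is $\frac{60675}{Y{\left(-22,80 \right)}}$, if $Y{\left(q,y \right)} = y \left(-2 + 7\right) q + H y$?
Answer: $- \frac{4045}{576} \approx -7.0226$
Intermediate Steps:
$H = 2$ ($H = 4 + 1 \left(-2\right) = 4 - 2 = 2$)
$Y{\left(q,y \right)} = 2 y + 5 q y$ ($Y{\left(q,y \right)} = y \left(-2 + 7\right) q + 2 y = y 5 q + 2 y = 5 y q + 2 y = 5 q y + 2 y = 2 y + 5 q y$)
$\frac{60675}{Y{\left(-22,80 \right)}} = \frac{60675}{80 \left(2 + 5 \left(-22\right)\right)} = \frac{60675}{80 \left(2 - 110\right)} = \frac{60675}{80 \left(-108\right)} = \frac{60675}{-8640} = 60675 \left(- \frac{1}{8640}\right) = - \frac{4045}{576}$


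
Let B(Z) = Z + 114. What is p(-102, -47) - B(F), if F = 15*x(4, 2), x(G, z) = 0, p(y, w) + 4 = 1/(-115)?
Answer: -13571/115 ≈ -118.01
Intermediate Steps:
p(y, w) = -461/115 (p(y, w) = -4 + 1/(-115) = -4 - 1/115 = -461/115)
F = 0 (F = 15*0 = 0)
B(Z) = 114 + Z
p(-102, -47) - B(F) = -461/115 - (114 + 0) = -461/115 - 1*114 = -461/115 - 114 = -13571/115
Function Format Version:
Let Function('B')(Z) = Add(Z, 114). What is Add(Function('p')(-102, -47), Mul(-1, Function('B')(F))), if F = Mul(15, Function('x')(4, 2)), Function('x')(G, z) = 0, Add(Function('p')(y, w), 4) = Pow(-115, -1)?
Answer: Rational(-13571, 115) ≈ -118.01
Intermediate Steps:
Function('p')(y, w) = Rational(-461, 115) (Function('p')(y, w) = Add(-4, Pow(-115, -1)) = Add(-4, Rational(-1, 115)) = Rational(-461, 115))
F = 0 (F = Mul(15, 0) = 0)
Function('B')(Z) = Add(114, Z)
Add(Function('p')(-102, -47), Mul(-1, Function('B')(F))) = Add(Rational(-461, 115), Mul(-1, Add(114, 0))) = Add(Rational(-461, 115), Mul(-1, 114)) = Add(Rational(-461, 115), -114) = Rational(-13571, 115)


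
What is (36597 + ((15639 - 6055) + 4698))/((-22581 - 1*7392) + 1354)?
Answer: -50879/28619 ≈ -1.7778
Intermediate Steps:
(36597 + ((15639 - 6055) + 4698))/((-22581 - 1*7392) + 1354) = (36597 + (9584 + 4698))/((-22581 - 7392) + 1354) = (36597 + 14282)/(-29973 + 1354) = 50879/(-28619) = 50879*(-1/28619) = -50879/28619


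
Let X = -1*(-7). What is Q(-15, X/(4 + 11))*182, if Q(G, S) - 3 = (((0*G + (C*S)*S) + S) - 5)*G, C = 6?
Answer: 46774/5 ≈ 9354.8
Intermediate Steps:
X = 7
Q(G, S) = 3 + G*(-5 + S + 6*S**2) (Q(G, S) = 3 + (((0*G + (6*S)*S) + S) - 5)*G = 3 + (((0 + 6*S**2) + S) - 5)*G = 3 + ((6*S**2 + S) - 5)*G = 3 + ((S + 6*S**2) - 5)*G = 3 + (-5 + S + 6*S**2)*G = 3 + G*(-5 + S + 6*S**2))
Q(-15, X/(4 + 11))*182 = (3 - 5*(-15) - 105/(4 + 11) + 6*(-15)*(7/(4 + 11))**2)*182 = (3 + 75 - 105/15 + 6*(-15)*(7/15)**2)*182 = (3 + 75 - 105/15 + 6*(-15)*(7*(1/15))**2)*182 = (3 + 75 - 15*7/15 + 6*(-15)*(7/15)**2)*182 = (3 + 75 - 7 + 6*(-15)*(49/225))*182 = (3 + 75 - 7 - 98/5)*182 = (257/5)*182 = 46774/5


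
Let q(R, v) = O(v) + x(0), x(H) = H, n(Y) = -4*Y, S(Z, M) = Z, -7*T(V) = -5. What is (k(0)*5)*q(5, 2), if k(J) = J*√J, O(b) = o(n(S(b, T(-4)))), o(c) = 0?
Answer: 0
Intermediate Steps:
T(V) = 5/7 (T(V) = -⅐*(-5) = 5/7)
O(b) = 0
k(J) = J^(3/2)
q(R, v) = 0 (q(R, v) = 0 + 0 = 0)
(k(0)*5)*q(5, 2) = (0^(3/2)*5)*0 = (0*5)*0 = 0*0 = 0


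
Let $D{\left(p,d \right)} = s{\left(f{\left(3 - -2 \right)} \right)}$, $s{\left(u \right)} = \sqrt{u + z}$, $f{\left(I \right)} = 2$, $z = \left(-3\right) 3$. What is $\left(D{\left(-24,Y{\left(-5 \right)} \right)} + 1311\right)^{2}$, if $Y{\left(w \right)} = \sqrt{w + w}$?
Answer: $\left(1311 + i \sqrt{7}\right)^{2} \approx 1.7187 \cdot 10^{6} + 6937.0 i$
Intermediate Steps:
$z = -9$
$Y{\left(w \right)} = \sqrt{2} \sqrt{w}$ ($Y{\left(w \right)} = \sqrt{2 w} = \sqrt{2} \sqrt{w}$)
$s{\left(u \right)} = \sqrt{-9 + u}$ ($s{\left(u \right)} = \sqrt{u - 9} = \sqrt{-9 + u}$)
$D{\left(p,d \right)} = i \sqrt{7}$ ($D{\left(p,d \right)} = \sqrt{-9 + 2} = \sqrt{-7} = i \sqrt{7}$)
$\left(D{\left(-24,Y{\left(-5 \right)} \right)} + 1311\right)^{2} = \left(i \sqrt{7} + 1311\right)^{2} = \left(1311 + i \sqrt{7}\right)^{2}$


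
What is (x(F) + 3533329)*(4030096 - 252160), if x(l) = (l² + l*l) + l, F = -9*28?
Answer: 13827566884560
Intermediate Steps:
F = -252
x(l) = l + 2*l² (x(l) = (l² + l²) + l = 2*l² + l = l + 2*l²)
(x(F) + 3533329)*(4030096 - 252160) = (-252*(1 + 2*(-252)) + 3533329)*(4030096 - 252160) = (-252*(1 - 504) + 3533329)*3777936 = (-252*(-503) + 3533329)*3777936 = (126756 + 3533329)*3777936 = 3660085*3777936 = 13827566884560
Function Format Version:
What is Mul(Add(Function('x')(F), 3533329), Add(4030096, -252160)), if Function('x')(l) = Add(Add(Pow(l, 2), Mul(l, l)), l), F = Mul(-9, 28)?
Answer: 13827566884560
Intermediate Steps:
F = -252
Function('x')(l) = Add(l, Mul(2, Pow(l, 2))) (Function('x')(l) = Add(Add(Pow(l, 2), Pow(l, 2)), l) = Add(Mul(2, Pow(l, 2)), l) = Add(l, Mul(2, Pow(l, 2))))
Mul(Add(Function('x')(F), 3533329), Add(4030096, -252160)) = Mul(Add(Mul(-252, Add(1, Mul(2, -252))), 3533329), Add(4030096, -252160)) = Mul(Add(Mul(-252, Add(1, -504)), 3533329), 3777936) = Mul(Add(Mul(-252, -503), 3533329), 3777936) = Mul(Add(126756, 3533329), 3777936) = Mul(3660085, 3777936) = 13827566884560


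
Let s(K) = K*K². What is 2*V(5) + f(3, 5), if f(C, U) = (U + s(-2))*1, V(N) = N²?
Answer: 47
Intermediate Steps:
s(K) = K³
f(C, U) = -8 + U (f(C, U) = (U + (-2)³)*1 = (U - 8)*1 = (-8 + U)*1 = -8 + U)
2*V(5) + f(3, 5) = 2*5² + (-8 + 5) = 2*25 - 3 = 50 - 3 = 47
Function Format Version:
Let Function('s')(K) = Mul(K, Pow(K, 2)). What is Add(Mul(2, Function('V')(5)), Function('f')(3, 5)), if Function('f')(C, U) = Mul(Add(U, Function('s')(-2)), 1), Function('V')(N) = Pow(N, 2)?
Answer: 47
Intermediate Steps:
Function('s')(K) = Pow(K, 3)
Function('f')(C, U) = Add(-8, U) (Function('f')(C, U) = Mul(Add(U, Pow(-2, 3)), 1) = Mul(Add(U, -8), 1) = Mul(Add(-8, U), 1) = Add(-8, U))
Add(Mul(2, Function('V')(5)), Function('f')(3, 5)) = Add(Mul(2, Pow(5, 2)), Add(-8, 5)) = Add(Mul(2, 25), -3) = Add(50, -3) = 47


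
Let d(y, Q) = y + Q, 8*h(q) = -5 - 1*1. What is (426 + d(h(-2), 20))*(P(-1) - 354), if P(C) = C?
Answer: -632255/4 ≈ -1.5806e+5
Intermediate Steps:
h(q) = -¾ (h(q) = (-5 - 1*1)/8 = (-5 - 1)/8 = (⅛)*(-6) = -¾)
d(y, Q) = Q + y
(426 + d(h(-2), 20))*(P(-1) - 354) = (426 + (20 - ¾))*(-1 - 354) = (426 + 77/4)*(-355) = (1781/4)*(-355) = -632255/4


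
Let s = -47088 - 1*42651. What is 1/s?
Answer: -1/89739 ≈ -1.1143e-5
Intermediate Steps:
s = -89739 (s = -47088 - 42651 = -89739)
1/s = 1/(-89739) = -1/89739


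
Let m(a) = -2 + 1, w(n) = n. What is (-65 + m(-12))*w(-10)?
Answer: 660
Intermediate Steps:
m(a) = -1
(-65 + m(-12))*w(-10) = (-65 - 1)*(-10) = -66*(-10) = 660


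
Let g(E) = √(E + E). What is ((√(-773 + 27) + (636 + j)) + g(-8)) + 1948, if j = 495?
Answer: 3079 + 4*I + I*√746 ≈ 3079.0 + 31.313*I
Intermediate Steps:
g(E) = √2*√E (g(E) = √(2*E) = √2*√E)
((√(-773 + 27) + (636 + j)) + g(-8)) + 1948 = ((√(-773 + 27) + (636 + 495)) + √2*√(-8)) + 1948 = ((√(-746) + 1131) + √2*(2*I*√2)) + 1948 = ((I*√746 + 1131) + 4*I) + 1948 = ((1131 + I*√746) + 4*I) + 1948 = (1131 + 4*I + I*√746) + 1948 = 3079 + 4*I + I*√746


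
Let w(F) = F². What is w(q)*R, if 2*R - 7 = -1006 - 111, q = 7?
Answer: -27195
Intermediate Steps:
R = -555 (R = 7/2 + (-1006 - 111)/2 = 7/2 + (½)*(-1117) = 7/2 - 1117/2 = -555)
w(q)*R = 7²*(-555) = 49*(-555) = -27195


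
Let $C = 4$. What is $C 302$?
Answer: $1208$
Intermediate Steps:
$C 302 = 4 \cdot 302 = 1208$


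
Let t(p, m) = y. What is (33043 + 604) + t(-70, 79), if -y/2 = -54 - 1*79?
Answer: 33913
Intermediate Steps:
y = 266 (y = -2*(-54 - 1*79) = -2*(-54 - 79) = -2*(-133) = 266)
t(p, m) = 266
(33043 + 604) + t(-70, 79) = (33043 + 604) + 266 = 33647 + 266 = 33913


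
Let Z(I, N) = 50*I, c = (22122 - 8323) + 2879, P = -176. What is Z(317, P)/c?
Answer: 7925/8339 ≈ 0.95035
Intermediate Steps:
c = 16678 (c = 13799 + 2879 = 16678)
Z(317, P)/c = (50*317)/16678 = 15850*(1/16678) = 7925/8339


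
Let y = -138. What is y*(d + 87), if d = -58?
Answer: -4002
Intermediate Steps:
y*(d + 87) = -138*(-58 + 87) = -138*29 = -4002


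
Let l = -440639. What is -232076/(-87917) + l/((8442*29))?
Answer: 18076723205/21523664106 ≈ 0.83985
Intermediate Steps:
-232076/(-87917) + l/((8442*29)) = -232076/(-87917) - 440639/(8442*29) = -232076*(-1/87917) - 440639/244818 = 232076/87917 - 440639*1/244818 = 232076/87917 - 440639/244818 = 18076723205/21523664106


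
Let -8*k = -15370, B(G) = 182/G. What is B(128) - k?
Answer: -122869/64 ≈ -1919.8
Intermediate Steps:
k = 7685/4 (k = -1/8*(-15370) = 7685/4 ≈ 1921.3)
B(128) - k = 182/128 - 1*7685/4 = 182*(1/128) - 7685/4 = 91/64 - 7685/4 = -122869/64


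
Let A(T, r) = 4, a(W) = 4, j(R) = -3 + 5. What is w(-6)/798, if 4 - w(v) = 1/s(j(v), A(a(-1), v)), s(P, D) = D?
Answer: 5/1064 ≈ 0.0046992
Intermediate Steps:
j(R) = 2
w(v) = 15/4 (w(v) = 4 - 1/4 = 4 - 1*¼ = 4 - ¼ = 15/4)
w(-6)/798 = (15/4)/798 = (15/4)*(1/798) = 5/1064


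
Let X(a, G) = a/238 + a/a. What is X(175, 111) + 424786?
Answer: 14442783/34 ≈ 4.2479e+5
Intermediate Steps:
X(a, G) = 1 + a/238 (X(a, G) = a*(1/238) + 1 = a/238 + 1 = 1 + a/238)
X(175, 111) + 424786 = (1 + (1/238)*175) + 424786 = (1 + 25/34) + 424786 = 59/34 + 424786 = 14442783/34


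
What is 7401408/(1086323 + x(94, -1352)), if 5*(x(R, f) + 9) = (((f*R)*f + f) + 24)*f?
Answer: -6167840/38716239421 ≈ -0.00015931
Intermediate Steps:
x(R, f) = -9 + f*(24 + f + R*f²)/5 (x(R, f) = -9 + ((((f*R)*f + f) + 24)*f)/5 = -9 + ((((R*f)*f + f) + 24)*f)/5 = -9 + (((R*f² + f) + 24)*f)/5 = -9 + (((f + R*f²) + 24)*f)/5 = -9 + ((24 + f + R*f²)*f)/5 = -9 + (f*(24 + f + R*f²))/5 = -9 + f*(24 + f + R*f²)/5)
7401408/(1086323 + x(94, -1352)) = 7401408/(1086323 + (-9 + (⅕)*(-1352)² + (24/5)*(-1352) + (⅕)*94*(-1352)³)) = 7401408/(1086323 + (-9 + (⅕)*1827904 - 32448/5 + (⅕)*94*(-2471326208))) = 7401408/(1086323 + (-9 + 1827904/5 - 32448/5 - 232304663552/5)) = 7401408/(1086323 - 232302868141/5) = 7401408/(-232297436526/5) = 7401408*(-5/232297436526) = -6167840/38716239421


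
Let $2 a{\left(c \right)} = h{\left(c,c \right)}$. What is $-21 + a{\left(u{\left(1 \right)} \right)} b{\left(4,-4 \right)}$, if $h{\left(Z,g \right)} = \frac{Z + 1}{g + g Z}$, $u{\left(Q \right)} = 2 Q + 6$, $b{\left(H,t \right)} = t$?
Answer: $- \frac{85}{4} \approx -21.25$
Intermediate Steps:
$u{\left(Q \right)} = 6 + 2 Q$
$h{\left(Z,g \right)} = \frac{1 + Z}{g + Z g}$
$a{\left(c \right)} = \frac{1}{2 c}$
$-21 + a{\left(u{\left(1 \right)} \right)} b{\left(4,-4 \right)} = -21 + \frac{1}{2 \left(6 + 2 \cdot 1\right)} \left(-4\right) = -21 + \frac{1}{2 \left(6 + 2\right)} \left(-4\right) = -21 + \frac{1}{2 \cdot 8} \left(-4\right) = -21 + \frac{1}{2} \cdot \frac{1}{8} \left(-4\right) = -21 + \frac{1}{16} \left(-4\right) = -21 - \frac{1}{4} = - \frac{85}{4}$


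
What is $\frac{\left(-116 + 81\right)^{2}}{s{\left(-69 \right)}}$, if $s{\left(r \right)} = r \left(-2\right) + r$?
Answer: $\frac{1225}{69} \approx 17.754$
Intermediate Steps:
$s{\left(r \right)} = - r$ ($s{\left(r \right)} = - 2 r + r = - r$)
$\frac{\left(-116 + 81\right)^{2}}{s{\left(-69 \right)}} = \frac{\left(-116 + 81\right)^{2}}{\left(-1\right) \left(-69\right)} = \frac{\left(-35\right)^{2}}{69} = 1225 \cdot \frac{1}{69} = \frac{1225}{69}$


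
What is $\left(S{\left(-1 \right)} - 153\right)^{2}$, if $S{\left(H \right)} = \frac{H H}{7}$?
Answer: $\frac{1144900}{49} \approx 23365.0$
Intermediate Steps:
$S{\left(H \right)} = \frac{H^{2}}{7}$ ($S{\left(H \right)} = H^{2} \cdot \frac{1}{7} = \frac{H^{2}}{7}$)
$\left(S{\left(-1 \right)} - 153\right)^{2} = \left(\frac{\left(-1\right)^{2}}{7} - 153\right)^{2} = \left(\frac{1}{7} \cdot 1 - 153\right)^{2} = \left(\frac{1}{7} - 153\right)^{2} = \left(- \frac{1070}{7}\right)^{2} = \frac{1144900}{49}$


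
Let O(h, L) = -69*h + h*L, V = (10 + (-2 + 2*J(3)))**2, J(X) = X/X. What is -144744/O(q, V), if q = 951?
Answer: -48248/9827 ≈ -4.9097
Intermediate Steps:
J(X) = 1
V = 100 (V = (10 + (-2 + 2*1))**2 = (10 + (-2 + 2))**2 = (10 + 0)**2 = 10**2 = 100)
O(h, L) = -69*h + L*h
-144744/O(q, V) = -144744*1/(951*(-69 + 100)) = -144744/(951*31) = -144744/29481 = -144744*1/29481 = -48248/9827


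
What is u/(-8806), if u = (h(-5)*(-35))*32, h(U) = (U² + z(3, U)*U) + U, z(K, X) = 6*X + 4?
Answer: 12000/629 ≈ 19.078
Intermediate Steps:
z(K, X) = 4 + 6*X
h(U) = U + U² + U*(4 + 6*U) (h(U) = (U² + (4 + 6*U)*U) + U = (U² + U*(4 + 6*U)) + U = U + U² + U*(4 + 6*U))
u = -168000 (u = (-5*(5 + 7*(-5))*(-35))*32 = (-5*(5 - 35)*(-35))*32 = (-5*(-30)*(-35))*32 = (150*(-35))*32 = -5250*32 = -168000)
u/(-8806) = -168000/(-8806) = -168000*(-1/8806) = 12000/629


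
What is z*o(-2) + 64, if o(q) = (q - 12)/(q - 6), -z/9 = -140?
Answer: 2269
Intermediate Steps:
z = 1260 (z = -9*(-140) = 1260)
o(q) = (-12 + q)/(-6 + q)
z*o(-2) + 64 = 1260*((-12 - 2)/(-6 - 2)) + 64 = 1260*(-14/(-8)) + 64 = 1260*(-⅛*(-14)) + 64 = 1260*(7/4) + 64 = 2205 + 64 = 2269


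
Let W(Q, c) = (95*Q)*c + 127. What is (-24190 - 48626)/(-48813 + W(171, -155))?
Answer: 72816/2566661 ≈ 0.028370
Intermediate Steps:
W(Q, c) = 127 + 95*Q*c (W(Q, c) = 95*Q*c + 127 = 127 + 95*Q*c)
(-24190 - 48626)/(-48813 + W(171, -155)) = (-24190 - 48626)/(-48813 + (127 + 95*171*(-155))) = -72816/(-48813 + (127 - 2517975)) = -72816/(-48813 - 2517848) = -72816/(-2566661) = -72816*(-1/2566661) = 72816/2566661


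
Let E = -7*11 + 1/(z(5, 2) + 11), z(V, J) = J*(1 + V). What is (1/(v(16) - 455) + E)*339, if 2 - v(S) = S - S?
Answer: -90607129/3473 ≈ -26089.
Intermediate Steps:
v(S) = 2 (v(S) = 2 - (S - S) = 2 - 1*0 = 2 + 0 = 2)
E = -1770/23 (E = -7*11 + 1/(2*(1 + 5) + 11) = -77 + 1/(2*6 + 11) = -77 + 1/(12 + 11) = -77 + 1/23 = -1770/23 ≈ -76.957)
(1/(v(16) - 455) + E)*339 = (1/(2 - 455) - 1770/23)*339 = (1/(-453) - 1770/23)*339 = (-1/453 - 1770/23)*339 = -801833/10419*339 = -90607129/3473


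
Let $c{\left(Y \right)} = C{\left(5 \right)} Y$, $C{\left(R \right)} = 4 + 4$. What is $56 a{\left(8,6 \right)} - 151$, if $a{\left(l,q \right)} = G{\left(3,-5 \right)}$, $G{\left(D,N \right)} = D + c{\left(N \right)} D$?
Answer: $-6703$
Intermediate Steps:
$C{\left(R \right)} = 8$
$c{\left(Y \right)} = 8 Y$
$G{\left(D,N \right)} = D + 8 D N$ ($G{\left(D,N \right)} = D + 8 N D = D + 8 D N$)
$a{\left(l,q \right)} = -117$ ($a{\left(l,q \right)} = 3 \left(1 + 8 \left(-5\right)\right) = 3 \left(1 - 40\right) = 3 \left(-39\right) = -117$)
$56 a{\left(8,6 \right)} - 151 = 56 \left(-117\right) - 151 = -6552 - 151 = -6703$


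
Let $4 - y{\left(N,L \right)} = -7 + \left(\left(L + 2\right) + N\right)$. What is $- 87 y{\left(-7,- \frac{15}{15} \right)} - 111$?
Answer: $-1590$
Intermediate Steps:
$y{\left(N,L \right)} = 9 - L - N$ ($y{\left(N,L \right)} = 4 - \left(-7 + \left(\left(L + 2\right) + N\right)\right) = 4 - \left(-7 + \left(\left(2 + L\right) + N\right)\right) = 4 - \left(-7 + \left(2 + L + N\right)\right) = 4 - \left(-5 + L + N\right) = 9 - L - N$)
$- 87 y{\left(-7,- \frac{15}{15} \right)} - 111 = - 87 \left(9 - - \frac{15}{15} - -7\right) - 111 = - 87 \left(9 - \left(-15\right) \frac{1}{15} + 7\right) - 111 = - 87 \left(9 - -1 + 7\right) - 111 = - 87 \left(9 + 1 + 7\right) - 111 = \left(-87\right) 17 - 111 = -1479 - 111 = -1590$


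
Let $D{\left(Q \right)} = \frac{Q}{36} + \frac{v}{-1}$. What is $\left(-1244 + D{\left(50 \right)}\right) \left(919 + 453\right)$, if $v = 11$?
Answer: $- \frac{15479590}{9} \approx -1.72 \cdot 10^{6}$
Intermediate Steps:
$D{\left(Q \right)} = -11 + \frac{Q}{36}$ ($D{\left(Q \right)} = \frac{Q}{36} + \frac{11}{-1} = Q \frac{1}{36} + 11 \left(-1\right) = \frac{Q}{36} - 11 = -11 + \frac{Q}{36}$)
$\left(-1244 + D{\left(50 \right)}\right) \left(919 + 453\right) = \left(-1244 + \left(-11 + \frac{1}{36} \cdot 50\right)\right) \left(919 + 453\right) = \left(-1244 + \left(-11 + \frac{25}{18}\right)\right) 1372 = \left(-1244 - \frac{173}{18}\right) 1372 = \left(- \frac{22565}{18}\right) 1372 = - \frac{15479590}{9}$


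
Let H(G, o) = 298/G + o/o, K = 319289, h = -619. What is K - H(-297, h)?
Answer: 94828834/297 ≈ 3.1929e+5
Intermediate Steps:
H(G, o) = 1 + 298/G (H(G, o) = 298/G + 1 = 1 + 298/G)
K - H(-297, h) = 319289 - (298 - 297)/(-297) = 319289 - (-1)/297 = 319289 - 1*(-1/297) = 319289 + 1/297 = 94828834/297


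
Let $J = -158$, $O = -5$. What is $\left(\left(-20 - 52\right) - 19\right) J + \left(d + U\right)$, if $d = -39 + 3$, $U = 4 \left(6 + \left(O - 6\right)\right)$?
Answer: $14322$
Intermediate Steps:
$U = -20$ ($U = 4 \left(6 - 11\right) = 4 \left(-5\right) = -20$)
$d = -36$
$\left(\left(-20 - 52\right) - 19\right) J + \left(d + U\right) = \left(\left(-20 - 52\right) - 19\right) \left(-158\right) - 56 = \left(-72 + \left(-23 + 4\right)\right) \left(-158\right) - 56 = \left(-72 - 19\right) \left(-158\right) - 56 = \left(-91\right) \left(-158\right) - 56 = 14378 - 56 = 14322$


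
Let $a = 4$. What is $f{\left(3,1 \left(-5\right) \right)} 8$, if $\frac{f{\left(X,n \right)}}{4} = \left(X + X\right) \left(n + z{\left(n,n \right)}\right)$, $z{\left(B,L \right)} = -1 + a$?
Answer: $-384$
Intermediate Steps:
$z{\left(B,L \right)} = 3$ ($z{\left(B,L \right)} = -1 + 4 = 3$)
$f{\left(X,n \right)} = 8 X \left(3 + n\right)$ ($f{\left(X,n \right)} = 4 \left(X + X\right) \left(n + 3\right) = 4 \cdot 2 X \left(3 + n\right) = 8 X \left(3 + n\right)$)
$f{\left(3,1 \left(-5\right) \right)} 8 = 8 \cdot 3 \left(3 + 1 \left(-5\right)\right) 8 = 8 \cdot 3 \left(3 - 5\right) 8 = 8 \cdot 3 \left(-2\right) 8 = \left(-48\right) 8 = -384$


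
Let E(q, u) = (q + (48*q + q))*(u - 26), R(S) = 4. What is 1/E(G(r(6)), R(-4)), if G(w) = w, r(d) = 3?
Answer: -1/3300 ≈ -0.00030303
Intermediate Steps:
E(q, u) = 50*q*(-26 + u) (E(q, u) = (q + 49*q)*(-26 + u) = (50*q)*(-26 + u) = 50*q*(-26 + u))
1/E(G(r(6)), R(-4)) = 1/(50*3*(-26 + 4)) = 1/(50*3*(-22)) = 1/(-3300) = -1/3300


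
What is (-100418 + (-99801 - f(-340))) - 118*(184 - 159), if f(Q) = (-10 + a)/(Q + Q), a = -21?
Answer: -138154951/680 ≈ -2.0317e+5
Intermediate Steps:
f(Q) = -31/(2*Q) (f(Q) = (-10 - 21)/(Q + Q) = -31*1/(2*Q) = -31/(2*Q))
(-100418 + (-99801 - f(-340))) - 118*(184 - 159) = (-100418 + (-99801 - (-31)/(2*(-340)))) - 118*(184 - 159) = (-100418 + (-99801 - (-31)*(-1)/(2*340))) - 118*25 = (-100418 + (-99801 - 1*31/680)) - 2950 = (-100418 + (-99801 - 31/680)) - 2950 = (-100418 - 67864711/680) - 2950 = -136148951/680 - 2950 = -138154951/680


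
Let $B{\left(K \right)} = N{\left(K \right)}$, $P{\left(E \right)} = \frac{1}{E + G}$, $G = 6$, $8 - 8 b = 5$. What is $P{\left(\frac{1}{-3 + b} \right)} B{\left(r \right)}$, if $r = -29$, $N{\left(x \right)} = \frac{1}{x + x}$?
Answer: $- \frac{21}{6844} \approx -0.0030684$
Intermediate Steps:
$b = \frac{3}{8}$ ($b = 1 - \frac{5}{8} = \frac{3}{8} \approx 0.375$)
$N{\left(x \right)} = \frac{1}{2 x}$
$P{\left(E \right)} = \frac{1}{6 + E}$ ($P{\left(E \right)} = \frac{1}{E + 6} = \frac{1}{6 + E}$)
$B{\left(K \right)} = \frac{1}{2 K}$
$P{\left(\frac{1}{-3 + b} \right)} B{\left(r \right)} = \frac{\frac{1}{2} \frac{1}{-29}}{6 + \frac{1}{-3 + \frac{3}{8}}} = \frac{\frac{1}{2} \left(- \frac{1}{29}\right)}{6 + \frac{1}{- \frac{21}{8}}} = \frac{1}{6 - \frac{8}{21}} \left(- \frac{1}{58}\right) = \frac{1}{\frac{118}{21}} \left(- \frac{1}{58}\right) = \frac{21}{118} \left(- \frac{1}{58}\right) = - \frac{21}{6844}$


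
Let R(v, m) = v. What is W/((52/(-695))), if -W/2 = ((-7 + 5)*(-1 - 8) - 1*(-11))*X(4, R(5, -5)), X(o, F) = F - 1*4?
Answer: 20155/26 ≈ 775.19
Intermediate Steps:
X(o, F) = -4 + F (X(o, F) = F - 4 = -4 + F)
W = -58 (W = -2*((-7 + 5)*(-1 - 8) - 1*(-11))*(-4 + 5) = -2*(-2*(-9) + 11) = -2*(18 + 11) = -58 ≈ -58.000)
W/((52/(-695))) = -58/(52/(-695)) = -58/(52*(-1/695)) = -58/(-52/695) = -58*(-695/52) = 20155/26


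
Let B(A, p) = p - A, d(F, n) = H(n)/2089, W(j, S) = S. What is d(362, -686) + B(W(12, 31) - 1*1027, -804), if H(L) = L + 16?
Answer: 400418/2089 ≈ 191.68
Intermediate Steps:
H(L) = 16 + L
d(F, n) = 16/2089 + n/2089 (d(F, n) = (16 + n)/2089 = (16 + n)*(1/2089) = 16/2089 + n/2089)
d(362, -686) + B(W(12, 31) - 1*1027, -804) = (16/2089 + (1/2089)*(-686)) + (-804 - (31 - 1*1027)) = (16/2089 - 686/2089) + (-804 - (31 - 1027)) = -670/2089 + (-804 - 1*(-996)) = -670/2089 + (-804 + 996) = -670/2089 + 192 = 400418/2089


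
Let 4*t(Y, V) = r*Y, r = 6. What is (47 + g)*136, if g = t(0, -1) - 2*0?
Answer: 6392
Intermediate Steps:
t(Y, V) = 3*Y/2 (t(Y, V) = (6*Y)/4 = 3*Y/2)
g = 0 (g = (3/2)*0 - 2*0 = 0 + 0 = 0)
(47 + g)*136 = (47 + 0)*136 = 47*136 = 6392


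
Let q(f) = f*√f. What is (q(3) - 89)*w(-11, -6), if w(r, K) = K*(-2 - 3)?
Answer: -2670 + 90*√3 ≈ -2514.1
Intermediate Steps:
w(r, K) = -5*K (w(r, K) = K*(-5) = -5*K)
q(f) = f^(3/2)
(q(3) - 89)*w(-11, -6) = (3^(3/2) - 89)*(-5*(-6)) = (3*√3 - 89)*30 = (-89 + 3*√3)*30 = -2670 + 90*√3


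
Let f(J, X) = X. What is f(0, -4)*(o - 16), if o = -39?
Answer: 220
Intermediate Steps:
f(0, -4)*(o - 16) = -4*(-39 - 16) = -4*(-55) = 220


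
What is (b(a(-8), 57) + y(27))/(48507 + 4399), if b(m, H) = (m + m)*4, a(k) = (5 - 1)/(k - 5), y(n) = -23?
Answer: -331/687778 ≈ -0.00048126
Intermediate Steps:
a(k) = 4/(-5 + k)
b(m, H) = 8*m (b(m, H) = (2*m)*4 = 8*m)
(b(a(-8), 57) + y(27))/(48507 + 4399) = (8*(4/(-5 - 8)) - 23)/(48507 + 4399) = (8*(4/(-13)) - 23)/52906 = (8*(4*(-1/13)) - 23)*(1/52906) = (8*(-4/13) - 23)*(1/52906) = (-32/13 - 23)*(1/52906) = -331/13*1/52906 = -331/687778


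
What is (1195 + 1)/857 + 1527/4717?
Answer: 6950171/4042469 ≈ 1.7193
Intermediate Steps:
(1195 + 1)/857 + 1527/4717 = 1196*(1/857) + 1527*(1/4717) = 1196/857 + 1527/4717 = 6950171/4042469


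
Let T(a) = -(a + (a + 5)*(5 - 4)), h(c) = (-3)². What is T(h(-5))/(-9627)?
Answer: 23/9627 ≈ 0.0023891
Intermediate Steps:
h(c) = 9
T(a) = -5 - 2*a (T(a) = -(a + (5 + a)*1) = -(a + (5 + a)) = -(5 + 2*a) = -5 - 2*a)
T(h(-5))/(-9627) = (-5 - 2*9)/(-9627) = (-5 - 18)*(-1/9627) = -23*(-1/9627) = 23/9627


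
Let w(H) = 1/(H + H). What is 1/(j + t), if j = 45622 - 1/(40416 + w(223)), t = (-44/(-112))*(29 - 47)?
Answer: 252357518/11511270151789 ≈ 2.1923e-5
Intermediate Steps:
w(H) = 1/(2*H)
t = -99/14 (t = -44*(-1/112)*(-18) = (11/28)*(-18) = -99/14 ≈ -7.0714)
j = 822361048568/18025537 (j = 45622 - 1/(40416 + (½)/223) = 45622 - 1/(40416 + (½)*(1/223)) = 45622 - 1/(40416 + 1/446) = 45622 - 1/18025537/446 = 45622 - 1*446/18025537 = 45622 - 446/18025537 = 822361048568/18025537 ≈ 45622.)
1/(j + t) = 1/(822361048568/18025537 - 99/14) = 1/(11511270151789/252357518) = 252357518/11511270151789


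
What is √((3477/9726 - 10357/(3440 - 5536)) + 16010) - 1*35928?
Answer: -35928 + 3*√1283870264436071/849404 ≈ -35801.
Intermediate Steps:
√((3477/9726 - 10357/(3440 - 5536)) + 16010) - 1*35928 = √((3477*(1/9726) - 10357/(-2096)) + 16010) - 35928 = √((1159/3242 - 10357*(-1/2096)) + 16010) - 35928 = √((1159/3242 + 10357/2096) + 16010) - 35928 = √(18003329/3397616 + 16010) - 35928 = √(54413835489/3397616) - 35928 = 3*√1283870264436071/849404 - 35928 = -35928 + 3*√1283870264436071/849404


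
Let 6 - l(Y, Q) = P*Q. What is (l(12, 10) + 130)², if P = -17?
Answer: 93636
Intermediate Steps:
l(Y, Q) = 6 + 17*Q (l(Y, Q) = 6 - (-17)*Q = 6 + 17*Q)
(l(12, 10) + 130)² = ((6 + 17*10) + 130)² = ((6 + 170) + 130)² = (176 + 130)² = 306² = 93636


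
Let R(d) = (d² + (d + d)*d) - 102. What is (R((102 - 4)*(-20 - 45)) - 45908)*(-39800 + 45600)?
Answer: 705771202000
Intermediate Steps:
R(d) = -102 + 3*d² (R(d) = (d² + (2*d)*d) - 102 = (d² + 2*d²) - 102 = 3*d² - 102 = -102 + 3*d²)
(R((102 - 4)*(-20 - 45)) - 45908)*(-39800 + 45600) = ((-102 + 3*((102 - 4)*(-20 - 45))²) - 45908)*(-39800 + 45600) = ((-102 + 3*(98*(-65))²) - 45908)*5800 = ((-102 + 3*(-6370)²) - 45908)*5800 = ((-102 + 3*40576900) - 45908)*5800 = ((-102 + 121730700) - 45908)*5800 = (121730598 - 45908)*5800 = 121684690*5800 = 705771202000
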